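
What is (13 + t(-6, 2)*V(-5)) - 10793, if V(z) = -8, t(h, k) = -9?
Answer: -10708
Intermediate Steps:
(13 + t(-6, 2)*V(-5)) - 10793 = (13 - 9*(-8)) - 10793 = (13 + 72) - 10793 = 85 - 10793 = -10708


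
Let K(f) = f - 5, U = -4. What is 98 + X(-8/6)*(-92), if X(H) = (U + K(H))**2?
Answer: -87530/9 ≈ -9725.6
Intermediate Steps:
K(f) = -5 + f
X(H) = (-9 + H)**2 (X(H) = (-4 + (-5 + H))**2 = (-9 + H)**2)
98 + X(-8/6)*(-92) = 98 + (-9 - 8/6)**2*(-92) = 98 + (-9 - 8*1/6)**2*(-92) = 98 + (-9 - 4/3)**2*(-92) = 98 + (-31/3)**2*(-92) = 98 + (961/9)*(-92) = 98 - 88412/9 = -87530/9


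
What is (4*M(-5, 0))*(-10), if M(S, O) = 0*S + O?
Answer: 0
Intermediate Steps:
M(S, O) = O (M(S, O) = 0 + O = O)
(4*M(-5, 0))*(-10) = (4*0)*(-10) = 0*(-10) = 0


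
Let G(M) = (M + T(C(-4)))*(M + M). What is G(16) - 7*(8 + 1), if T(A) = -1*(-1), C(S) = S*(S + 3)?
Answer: 481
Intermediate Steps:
C(S) = S*(3 + S)
T(A) = 1
G(M) = 2*M*(1 + M) (G(M) = (M + 1)*(M + M) = (1 + M)*(2*M) = 2*M*(1 + M))
G(16) - 7*(8 + 1) = 2*16*(1 + 16) - 7*(8 + 1) = 2*16*17 - 7*9 = 544 - 63 = 481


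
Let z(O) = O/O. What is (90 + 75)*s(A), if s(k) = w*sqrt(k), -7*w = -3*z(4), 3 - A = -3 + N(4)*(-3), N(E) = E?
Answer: 1485*sqrt(2)/7 ≈ 300.02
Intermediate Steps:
A = 18 (A = 3 - (-3 + 4*(-3)) = 3 - (-3 - 12) = 3 - 1*(-15) = 3 + 15 = 18)
z(O) = 1
w = 3/7 (w = -(-3)/7 = -1/7*(-3) = 3/7 ≈ 0.42857)
s(k) = 3*sqrt(k)/7
(90 + 75)*s(A) = (90 + 75)*(3*sqrt(18)/7) = 165*(3*(3*sqrt(2))/7) = 165*(9*sqrt(2)/7) = 1485*sqrt(2)/7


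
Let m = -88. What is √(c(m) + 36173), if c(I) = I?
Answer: √36085 ≈ 189.96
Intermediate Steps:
√(c(m) + 36173) = √(-88 + 36173) = √36085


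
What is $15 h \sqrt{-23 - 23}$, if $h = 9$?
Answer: $135 i \sqrt{46} \approx 915.61 i$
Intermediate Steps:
$15 h \sqrt{-23 - 23} = 15 \cdot 9 \sqrt{-23 - 23} = 135 \sqrt{-46} = 135 i \sqrt{46}$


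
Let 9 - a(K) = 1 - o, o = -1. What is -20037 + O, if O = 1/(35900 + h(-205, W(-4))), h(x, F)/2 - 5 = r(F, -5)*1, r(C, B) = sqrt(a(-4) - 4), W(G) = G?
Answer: -4306379043891/214921348 - sqrt(3)/644764044 ≈ -20037.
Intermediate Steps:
a(K) = 7 (a(K) = 9 - (1 - 1*(-1)) = 9 - (1 + 1) = 9 - 1*2 = 9 - 2 = 7)
r(C, B) = sqrt(3) (r(C, B) = sqrt(7 - 4) = sqrt(3))
h(x, F) = 10 + 2*sqrt(3) (h(x, F) = 10 + 2*(sqrt(3)*1) = 10 + 2*sqrt(3))
O = 1/(35910 + 2*sqrt(3)) (O = 1/(35900 + (10 + 2*sqrt(3))) = 1/(35910 + 2*sqrt(3)) ≈ 2.7845e-5)
-20037 + O = -20037 + (5985/214921348 - sqrt(3)/644764044) = -4306379043891/214921348 - sqrt(3)/644764044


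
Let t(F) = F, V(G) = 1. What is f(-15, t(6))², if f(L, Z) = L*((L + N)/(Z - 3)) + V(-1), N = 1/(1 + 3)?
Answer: 89401/16 ≈ 5587.6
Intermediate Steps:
N = ¼ (N = 1/4 = ¼ ≈ 0.25000)
f(L, Z) = 1 + L*(¼ + L)/(-3 + Z) (f(L, Z) = L*((L + ¼)/(Z - 3)) + 1 = L*((¼ + L)/(-3 + Z)) + 1 = L*(¼ + L)/(-3 + Z) + 1 = 1 + L*(¼ + L)/(-3 + Z))
f(-15, t(6))² = ((-3 + 6 + (-15)² + (¼)*(-15))/(-3 + 6))² = ((-3 + 6 + 225 - 15/4)/3)² = ((⅓)*(897/4))² = (299/4)² = 89401/16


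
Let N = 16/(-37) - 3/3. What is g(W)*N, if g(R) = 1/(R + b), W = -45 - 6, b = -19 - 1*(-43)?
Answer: 53/999 ≈ 0.053053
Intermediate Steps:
b = 24 (b = -19 + 43 = 24)
N = -53/37 (N = 16*(-1/37) - 3*⅓ = -16/37 - 1 = -53/37 ≈ -1.4324)
W = -51
g(R) = 1/(24 + R) (g(R) = 1/(R + 24) = 1/(24 + R))
g(W)*N = -53/37/(24 - 51) = -53/37/(-27) = -1/27*(-53/37) = 53/999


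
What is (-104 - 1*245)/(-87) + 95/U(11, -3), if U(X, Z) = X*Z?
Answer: 1084/957 ≈ 1.1327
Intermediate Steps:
(-104 - 1*245)/(-87) + 95/U(11, -3) = (-104 - 1*245)/(-87) + 95/((11*(-3))) = (-104 - 245)*(-1/87) + 95/(-33) = -349*(-1/87) + 95*(-1/33) = 349/87 - 95/33 = 1084/957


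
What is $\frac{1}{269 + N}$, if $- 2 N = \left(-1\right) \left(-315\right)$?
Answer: $\frac{2}{223} \approx 0.0089686$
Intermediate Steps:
$N = - \frac{315}{2}$ ($N = - \frac{\left(-1\right) \left(-315\right)}{2} = \left(- \frac{1}{2}\right) 315 = - \frac{315}{2} \approx -157.5$)
$\frac{1}{269 + N} = \frac{1}{269 - \frac{315}{2}} = \frac{1}{\frac{223}{2}} = \frac{2}{223}$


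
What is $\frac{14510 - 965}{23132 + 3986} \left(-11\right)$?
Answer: $- \frac{21285}{3874} \approx -5.4943$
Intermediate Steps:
$\frac{14510 - 965}{23132 + 3986} \left(-11\right) = \frac{13545}{27118} \left(-11\right) = 13545 \cdot \frac{1}{27118} \left(-11\right) = \frac{1935}{3874} \left(-11\right) = - \frac{21285}{3874}$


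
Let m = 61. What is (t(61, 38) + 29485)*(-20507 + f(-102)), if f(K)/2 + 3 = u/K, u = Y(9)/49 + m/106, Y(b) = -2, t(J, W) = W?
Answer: -53473764019559/88298 ≈ -6.0561e+8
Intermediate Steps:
u = 2777/5194 (u = -2/49 + 61/106 = 2777/5194 ≈ 0.53466)
f(K) = -6 + 2777/(2597*K) (f(K) = -6 + 2*(2777/(5194*K)) = -6 + 2777/(2597*K))
(t(61, 38) + 29485)*(-20507 + f(-102)) = (38 + 29485)*(-20507 + (-6 + (2777/2597)/(-102))) = 29523*(-20507 + (-6 + (2777/2597)*(-1/102))) = 29523*(-20507 + (-6 - 2777/264894)) = 29523*(-20507 - 1592141/264894) = 29523*(-5433773399/264894) = -53473764019559/88298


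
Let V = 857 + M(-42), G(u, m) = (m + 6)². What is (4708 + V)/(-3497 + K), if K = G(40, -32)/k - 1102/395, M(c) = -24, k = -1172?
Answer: -213762545/135038312 ≈ -1.5830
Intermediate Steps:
G(u, m) = (6 + m)²
K = -389641/115735 (K = (6 - 32)²/(-1172) - 1102/395 = (-26)²*(-1/1172) - 1102*1/395 = 676*(-1/1172) - 1102/395 = -169/293 - 1102/395 = -389641/115735 ≈ -3.3667)
V = 833 (V = 857 - 24 = 833)
(4708 + V)/(-3497 + K) = (4708 + 833)/(-3497 - 389641/115735) = 5541/(-405114936/115735) = 5541*(-115735/405114936) = -213762545/135038312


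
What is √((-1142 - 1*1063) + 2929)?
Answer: 2*√181 ≈ 26.907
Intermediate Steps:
√((-1142 - 1*1063) + 2929) = √((-1142 - 1063) + 2929) = √(-2205 + 2929) = √724 = 2*√181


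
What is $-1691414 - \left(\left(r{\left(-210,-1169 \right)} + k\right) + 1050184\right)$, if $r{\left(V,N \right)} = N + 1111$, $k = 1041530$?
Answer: $-3783070$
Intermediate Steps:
$r{\left(V,N \right)} = 1111 + N$
$-1691414 - \left(\left(r{\left(-210,-1169 \right)} + k\right) + 1050184\right) = -1691414 - \left(\left(\left(1111 - 1169\right) + 1041530\right) + 1050184\right) = -1691414 - \left(\left(-58 + 1041530\right) + 1050184\right) = -1691414 - \left(1041472 + 1050184\right) = -1691414 - 2091656 = -3783070$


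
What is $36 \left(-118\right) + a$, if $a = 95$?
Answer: $-4153$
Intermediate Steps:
$36 \left(-118\right) + a = 36 \left(-118\right) + 95 = -4248 + 95 = -4153$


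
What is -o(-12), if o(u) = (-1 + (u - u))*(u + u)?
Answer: -24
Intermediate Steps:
o(u) = -2*u (o(u) = (-1 + 0)*(2*u) = -2*u)
-o(-12) = -(-2)*(-12) = -1*24 = -24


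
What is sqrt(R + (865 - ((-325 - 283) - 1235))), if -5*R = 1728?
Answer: 2*sqrt(14765)/5 ≈ 48.605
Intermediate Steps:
R = -1728/5 (R = -1/5*1728 = -1728/5 ≈ -345.60)
sqrt(R + (865 - ((-325 - 283) - 1235))) = sqrt(-1728/5 + (865 - ((-325 - 283) - 1235))) = sqrt(-1728/5 + (865 - (-608 - 1235))) = sqrt(-1728/5 + (865 - 1*(-1843))) = sqrt(-1728/5 + (865 + 1843)) = sqrt(-1728/5 + 2708) = sqrt(11812/5) = 2*sqrt(14765)/5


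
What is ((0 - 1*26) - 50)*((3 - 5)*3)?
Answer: 456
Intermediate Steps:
((0 - 1*26) - 50)*((3 - 5)*3) = ((0 - 26) - 50)*(-2*3) = (-26 - 50)*(-6) = -76*(-6) = 456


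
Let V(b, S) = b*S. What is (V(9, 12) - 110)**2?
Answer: 4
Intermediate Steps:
V(b, S) = S*b
(V(9, 12) - 110)**2 = (12*9 - 110)**2 = (108 - 110)**2 = (-2)**2 = 4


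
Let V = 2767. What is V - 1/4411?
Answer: 12205236/4411 ≈ 2767.0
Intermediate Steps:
V - 1/4411 = 2767 - 1/4411 = 12205236/4411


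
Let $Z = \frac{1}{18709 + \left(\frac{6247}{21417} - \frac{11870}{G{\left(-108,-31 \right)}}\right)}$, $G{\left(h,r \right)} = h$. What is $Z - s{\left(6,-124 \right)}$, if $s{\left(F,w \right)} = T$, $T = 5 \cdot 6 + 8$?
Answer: $- \frac{275686352764}{7254914165} \approx -38.0$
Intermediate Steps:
$T = 38$ ($T = 30 + 8 = 38$)
$s{\left(F,w \right)} = 38$
$Z = \frac{385506}{7254914165}$ ($Z = \frac{1}{18709 + \left(\frac{6247}{21417} - \frac{11870}{-108}\right)} = \frac{1}{18709 + \left(6247 \cdot \frac{1}{21417} - - \frac{5935}{54}\right)} = \frac{1}{18709 + \left(\frac{6247}{21417} + \frac{5935}{54}\right)} = \frac{1}{18709 + \frac{42482411}{385506}} = \frac{1}{\frac{7254914165}{385506}} = \frac{385506}{7254914165} \approx 5.3137 \cdot 10^{-5}$)
$Z - s{\left(6,-124 \right)} = \frac{385506}{7254914165} - 38 = - \frac{275686352764}{7254914165}$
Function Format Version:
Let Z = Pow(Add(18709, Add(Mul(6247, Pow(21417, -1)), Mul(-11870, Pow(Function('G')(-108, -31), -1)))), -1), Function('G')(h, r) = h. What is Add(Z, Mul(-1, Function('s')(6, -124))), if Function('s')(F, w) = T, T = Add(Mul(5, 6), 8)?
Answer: Rational(-275686352764, 7254914165) ≈ -38.000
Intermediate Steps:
T = 38 (T = Add(30, 8) = 38)
Function('s')(F, w) = 38
Z = Rational(385506, 7254914165) (Z = Pow(Add(18709, Add(Mul(6247, Pow(21417, -1)), Mul(-11870, Pow(-108, -1)))), -1) = Pow(Add(18709, Add(Mul(6247, Rational(1, 21417)), Mul(-11870, Rational(-1, 108)))), -1) = Pow(Add(18709, Add(Rational(6247, 21417), Rational(5935, 54))), -1) = Pow(Add(18709, Rational(42482411, 385506)), -1) = Pow(Rational(7254914165, 385506), -1) = Rational(385506, 7254914165) ≈ 5.3137e-5)
Add(Z, Mul(-1, Function('s')(6, -124))) = Add(Rational(385506, 7254914165), Mul(-1, 38)) = Add(Rational(385506, 7254914165), -38) = Rational(-275686352764, 7254914165)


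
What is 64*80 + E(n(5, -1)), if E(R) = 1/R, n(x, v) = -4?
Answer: 20479/4 ≈ 5119.8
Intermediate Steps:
64*80 + E(n(5, -1)) = 64*80 + 1/(-4) = 5120 - ¼ = 20479/4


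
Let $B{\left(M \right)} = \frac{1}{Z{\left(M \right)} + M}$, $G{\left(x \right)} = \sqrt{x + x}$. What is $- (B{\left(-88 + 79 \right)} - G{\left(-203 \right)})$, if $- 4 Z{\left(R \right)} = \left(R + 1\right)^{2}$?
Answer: $\frac{1}{25} + i \sqrt{406} \approx 0.04 + 20.149 i$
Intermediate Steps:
$Z{\left(R \right)} = - \frac{\left(1 + R\right)^{2}}{4}$ ($Z{\left(R \right)} = - \frac{\left(R + 1\right)^{2}}{4} = - \frac{\left(1 + R\right)^{2}}{4}$)
$G{\left(x \right)} = \sqrt{2} \sqrt{x}$ ($G{\left(x \right)} = \sqrt{2 x} = \sqrt{2} \sqrt{x}$)
$B{\left(M \right)} = \frac{1}{M - \frac{\left(1 + M\right)^{2}}{4}}$ ($B{\left(M \right)} = \frac{1}{- \frac{\left(1 + M\right)^{2}}{4} + M} = \frac{1}{M - \frac{\left(1 + M\right)^{2}}{4}}$)
$- (B{\left(-88 + 79 \right)} - G{\left(-203 \right)}) = - (\frac{4}{- \left(1 + \left(-88 + 79\right)\right)^{2} + 4 \left(-88 + 79\right)} - \sqrt{2} \sqrt{-203}) = - (\frac{4}{- \left(1 - 9\right)^{2} + 4 \left(-9\right)} - \sqrt{2} i \sqrt{203}) = - (\frac{4}{- \left(-8\right)^{2} - 36} - i \sqrt{406}) = - (\frac{4}{\left(-1\right) 64 - 36} - i \sqrt{406}) = - (\frac{4}{-64 - 36} - i \sqrt{406}) = - (\frac{4}{-100} - i \sqrt{406}) = - (4 \left(- \frac{1}{100}\right) - i \sqrt{406}) = - (- \frac{1}{25} - i \sqrt{406}) = \frac{1}{25} + i \sqrt{406}$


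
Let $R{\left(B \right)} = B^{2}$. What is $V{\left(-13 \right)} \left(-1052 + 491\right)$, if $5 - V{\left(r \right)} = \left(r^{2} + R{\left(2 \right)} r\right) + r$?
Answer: $55539$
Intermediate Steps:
$V{\left(r \right)} = 5 - r^{2} - 5 r$ ($V{\left(r \right)} = 5 - \left(\left(r^{2} + 2^{2} r\right) + r\right) = 5 - \left(\left(r^{2} + 4 r\right) + r\right) = 5 - \left(r^{2} + 5 r\right) = 5 - r^{2} - 5 r$)
$V{\left(-13 \right)} \left(-1052 + 491\right) = \left(5 - \left(-13\right)^{2} - -65\right) \left(-1052 + 491\right) = \left(5 - 169 + 65\right) \left(-561\right) = \left(-99\right) \left(-561\right) = 55539$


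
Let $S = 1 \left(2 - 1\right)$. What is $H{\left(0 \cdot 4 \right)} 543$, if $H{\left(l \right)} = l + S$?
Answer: $543$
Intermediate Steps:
$S = 1$ ($S = 1 \cdot 1 = 1$)
$H{\left(l \right)} = 1 + l$ ($H{\left(l \right)} = l + 1 = 1 + l$)
$H{\left(0 \cdot 4 \right)} 543 = \left(1 + 0 \cdot 4\right) 543 = \left(1 + 0\right) 543 = 1 \cdot 543 = 543$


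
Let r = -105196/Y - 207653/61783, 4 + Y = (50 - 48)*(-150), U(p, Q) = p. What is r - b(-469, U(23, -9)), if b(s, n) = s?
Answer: 3811242741/4695508 ≈ 811.68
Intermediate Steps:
Y = -304 (Y = -4 + (50 - 48)*(-150) = -4 + 2*(-150) = -4 - 300 = -304)
r = 1609049489/4695508 (r = -105196/(-304) - 207653/61783 = -105196*(-1/304) - 207653*1/61783 = 26299/76 - 207653/61783 = 1609049489/4695508 ≈ 342.68)
r - b(-469, U(23, -9)) = 1609049489/4695508 - 1*(-469) = 1609049489/4695508 + 469 = 3811242741/4695508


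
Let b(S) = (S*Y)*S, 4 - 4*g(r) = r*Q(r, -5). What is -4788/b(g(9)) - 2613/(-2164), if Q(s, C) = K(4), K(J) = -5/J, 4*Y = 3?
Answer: -3526910883/8052244 ≈ -438.00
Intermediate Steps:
Y = 3/4 (Y = (1/4)*3 = 3/4 ≈ 0.75000)
Q(s, C) = -5/4
g(r) = 1 + 5*r/16 (g(r) = 1 - r*(-5)/(4*4) = 1 - (-5)*r/16 = 1 + 5*r/16)
b(S) = 3*S**2/4 (b(S) = (S*(3/4))*S = (3*S/4)*S = 3*S**2/4)
-4788/b(g(9)) - 2613/(-2164) = -4788*4/(3*(1 + (5/16)*9)**2) - 2613/(-2164) = -4788*4/(3*(1 + 45/16)**2) - 2613*(-1/2164) = -4788/(3*(61/16)**2/4) + 2613/2164 = -4788/((3/4)*(3721/256)) + 2613/2164 = -4788/11163/1024 + 2613/2164 = -4788*1024/11163 + 2613/2164 = -1634304/3721 + 2613/2164 = -3526910883/8052244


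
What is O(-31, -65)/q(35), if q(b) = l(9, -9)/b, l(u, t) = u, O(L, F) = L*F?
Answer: 70525/9 ≈ 7836.1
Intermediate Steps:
O(L, F) = F*L
q(b) = 9/b
O(-31, -65)/q(35) = (-65*(-31))/((9/35)) = 2015/((9*(1/35))) = 2015/(9/35) = 2015*(35/9) = 70525/9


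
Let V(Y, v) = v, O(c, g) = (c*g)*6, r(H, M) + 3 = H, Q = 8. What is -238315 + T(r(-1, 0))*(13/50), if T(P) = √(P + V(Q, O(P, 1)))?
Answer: -238315 + 13*I*√7/25 ≈ -2.3832e+5 + 1.3758*I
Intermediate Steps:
r(H, M) = -3 + H
O(c, g) = 6*c*g
T(P) = √7*√P (T(P) = √(P + 6*P*1) = √(P + 6*P) = √(7*P) = √7*√P)
-238315 + T(r(-1, 0))*(13/50) = -238315 + (√7*√(-3 - 1))*(13/50) = -238315 + (√7*√(-4))*(13*(1/50)) = -238315 + (√7*(2*I))*(13/50) = -238315 + (2*I*√7)*(13/50) = -238315 + 13*I*√7/25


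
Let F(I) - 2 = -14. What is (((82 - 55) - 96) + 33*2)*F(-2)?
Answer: 36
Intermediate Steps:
F(I) = -12 (F(I) = 2 - 14 = -12)
(((82 - 55) - 96) + 33*2)*F(-2) = (((82 - 55) - 96) + 33*2)*(-12) = ((27 - 96) + 66)*(-12) = (-69 + 66)*(-12) = -3*(-12) = 36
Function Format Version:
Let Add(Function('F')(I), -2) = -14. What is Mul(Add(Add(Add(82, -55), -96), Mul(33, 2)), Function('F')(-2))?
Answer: 36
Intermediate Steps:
Function('F')(I) = -12 (Function('F')(I) = Add(2, -14) = -12)
Mul(Add(Add(Add(82, -55), -96), Mul(33, 2)), Function('F')(-2)) = Mul(Add(Add(Add(82, -55), -96), Mul(33, 2)), -12) = Mul(Add(Add(27, -96), 66), -12) = Mul(Add(-69, 66), -12) = Mul(-3, -12) = 36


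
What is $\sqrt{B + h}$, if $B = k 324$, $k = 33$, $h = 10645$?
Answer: $\sqrt{21337} \approx 146.07$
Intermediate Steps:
$B = 10692$ ($B = 33 \cdot 324 = 10692$)
$\sqrt{B + h} = \sqrt{10692 + 10645} = \sqrt{21337}$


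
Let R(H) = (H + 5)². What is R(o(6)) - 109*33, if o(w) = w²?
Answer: -1916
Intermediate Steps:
R(H) = (5 + H)²
R(o(6)) - 109*33 = (5 + 6²)² - 109*33 = (5 + 36)² - 3597 = 41² - 3597 = 1681 - 3597 = -1916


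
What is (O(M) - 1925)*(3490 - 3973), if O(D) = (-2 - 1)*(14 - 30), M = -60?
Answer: 906591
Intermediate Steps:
O(D) = 48 (O(D) = -3*(-16) = 48)
(O(M) - 1925)*(3490 - 3973) = (48 - 1925)*(3490 - 3973) = -1877*(-483) = 906591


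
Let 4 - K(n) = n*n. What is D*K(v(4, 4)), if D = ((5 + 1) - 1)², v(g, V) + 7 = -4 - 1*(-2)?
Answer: -1925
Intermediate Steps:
v(g, V) = -9 (v(g, V) = -7 + (-4 - 1*(-2)) = -7 + (-4 + 2) = -7 - 2 = -9)
K(n) = 4 - n² (K(n) = 4 - n*n = 4 - n²)
D = 25 (D = (6 - 1)² = 5² = 25)
D*K(v(4, 4)) = 25*(4 - 1*(-9)²) = 25*(4 - 1*81) = 25*(4 - 81) = 25*(-77) = -1925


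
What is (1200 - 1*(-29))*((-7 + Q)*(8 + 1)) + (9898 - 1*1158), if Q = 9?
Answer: 30862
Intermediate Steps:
(1200 - 1*(-29))*((-7 + Q)*(8 + 1)) + (9898 - 1*1158) = (1200 - 1*(-29))*((-7 + 9)*(8 + 1)) + (9898 - 1*1158) = (1200 + 29)*(2*9) + (9898 - 1158) = 1229*18 + 8740 = 22122 + 8740 = 30862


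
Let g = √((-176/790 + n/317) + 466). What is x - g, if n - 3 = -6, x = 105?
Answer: 105 - √7302677663435/125215 ≈ 83.418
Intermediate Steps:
n = -3 (n = 3 - 6 = -3)
g = √7302677663435/125215 (g = √((-176/790 - 3/317) + 466) = √((-176*1/790 - 3*1/317) + 466) = √((-88/395 - 3/317) + 466) = √(-29081/125215 + 466) = √(58321109/125215) = √7302677663435/125215 ≈ 21.582)
x - g = 105 - √7302677663435/125215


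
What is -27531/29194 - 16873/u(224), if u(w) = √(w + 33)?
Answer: -27531/29194 - 16873*√257/257 ≈ -1053.5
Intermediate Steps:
u(w) = √(33 + w)
-27531/29194 - 16873/u(224) = -27531/29194 - 16873/√(33 + 224) = -27531*1/29194 - 16873*√257/257 = -27531/29194 - 16873*√257/257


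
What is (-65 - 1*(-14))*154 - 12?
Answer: -7866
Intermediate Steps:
(-65 - 1*(-14))*154 - 12 = (-65 + 14)*154 - 12 = -51*154 - 12 = -7854 - 12 = -7866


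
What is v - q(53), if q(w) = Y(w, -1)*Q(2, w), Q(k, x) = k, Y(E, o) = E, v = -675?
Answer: -781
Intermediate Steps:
q(w) = 2*w (q(w) = w*2 = 2*w)
v - q(53) = -675 - 2*53 = -675 - 1*106 = -675 - 106 = -781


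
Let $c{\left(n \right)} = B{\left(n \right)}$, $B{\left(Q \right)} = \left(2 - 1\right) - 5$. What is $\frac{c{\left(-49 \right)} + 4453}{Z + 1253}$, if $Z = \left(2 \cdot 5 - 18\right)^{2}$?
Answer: $\frac{1483}{439} \approx 3.3781$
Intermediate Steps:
$B{\left(Q \right)} = -4$ ($B{\left(Q \right)} = 1 - 5 = -4$)
$c{\left(n \right)} = -4$
$Z = 64$ ($Z = \left(10 - 18\right)^{2} = \left(-8\right)^{2} = 64$)
$\frac{c{\left(-49 \right)} + 4453}{Z + 1253} = \frac{-4 + 4453}{64 + 1253} = \frac{4449}{1317} = 4449 \cdot \frac{1}{1317} = \frac{1483}{439}$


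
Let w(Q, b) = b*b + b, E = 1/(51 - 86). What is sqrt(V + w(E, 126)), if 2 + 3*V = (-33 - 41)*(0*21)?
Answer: 2*sqrt(36003)/3 ≈ 126.50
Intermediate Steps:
E = -1/35 (E = 1/(-35) = -1/35 ≈ -0.028571)
w(Q, b) = b + b**2 (w(Q, b) = b**2 + b = b + b**2)
V = -2/3 (V = -2/3 + ((-33 - 41)*(0*21))/3 = -2/3 + (-74*0)/3 = -2/3 + (1/3)*0 = -2/3 + 0 = -2/3 ≈ -0.66667)
sqrt(V + w(E, 126)) = sqrt(-2/3 + 126*(1 + 126)) = sqrt(-2/3 + 126*127) = sqrt(-2/3 + 16002) = sqrt(48004/3) = 2*sqrt(36003)/3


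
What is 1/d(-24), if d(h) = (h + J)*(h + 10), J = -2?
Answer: 1/364 ≈ 0.0027473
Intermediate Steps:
d(h) = (-2 + h)*(10 + h) (d(h) = (h - 2)*(h + 10) = (-2 + h)*(10 + h))
1/d(-24) = 1/(-20 + (-24)² + 8*(-24)) = 1/(-20 + 576 - 192) = 1/364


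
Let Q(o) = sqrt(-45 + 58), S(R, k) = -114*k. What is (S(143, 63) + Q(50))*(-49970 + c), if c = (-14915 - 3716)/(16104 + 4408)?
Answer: 3680786746161/10256 - 1025003271*sqrt(13)/20512 ≈ 3.5871e+8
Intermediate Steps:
Q(o) = sqrt(13)
c = -18631/20512 ≈ -0.90830
(S(143, 63) + Q(50))*(-49970 + c) = (-114*63 + sqrt(13))*(-49970 - 18631/20512) = (-7182 + sqrt(13))*(-1025003271/20512) = 3680786746161/10256 - 1025003271*sqrt(13)/20512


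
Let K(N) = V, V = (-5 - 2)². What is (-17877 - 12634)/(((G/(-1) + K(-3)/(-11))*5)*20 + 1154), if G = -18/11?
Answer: -25817/738 ≈ -34.982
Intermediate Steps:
G = -18/11 (G = -18*1/11 = -18/11 ≈ -1.6364)
V = 49 (V = (-7)² = 49)
K(N) = 49
(-17877 - 12634)/(((G/(-1) + K(-3)/(-11))*5)*20 + 1154) = (-17877 - 12634)/(((-18/11/(-1) + 49/(-11))*5)*20 + 1154) = -30511/(((-18/11*(-1) + 49*(-1/11))*5)*20 + 1154) = -30511/(((18/11 - 49/11)*5)*20 + 1154) = -30511/(-31/11*5*20 + 1154) = -30511/(-155/11*20 + 1154) = -30511/(-3100/11 + 1154) = -30511/9594/11 = -30511*11/9594 = -25817/738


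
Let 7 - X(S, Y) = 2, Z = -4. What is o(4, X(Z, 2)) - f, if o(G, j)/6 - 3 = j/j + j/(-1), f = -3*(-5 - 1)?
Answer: -24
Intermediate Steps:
X(S, Y) = 5 (X(S, Y) = 7 - 1*2 = 7 - 2 = 5)
f = 18 (f = -3*(-6) = 18)
o(G, j) = 24 - 6*j (o(G, j) = 18 + 6*(j/j + j/(-1)) = 18 + 6*(1 + j*(-1)) = 18 + 6*(1 - j) = 18 + (6 - 6*j) = 24 - 6*j)
o(4, X(Z, 2)) - f = (24 - 6*5) - 1*18 = (24 - 30) - 18 = -6 - 18 = -24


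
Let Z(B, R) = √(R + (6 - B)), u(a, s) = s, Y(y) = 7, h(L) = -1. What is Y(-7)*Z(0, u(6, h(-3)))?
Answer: 7*√5 ≈ 15.652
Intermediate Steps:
Z(B, R) = √(6 + R - B)
Y(-7)*Z(0, u(6, h(-3))) = 7*√(6 - 1 - 1*0) = 7*√(6 - 1 + 0) = 7*√5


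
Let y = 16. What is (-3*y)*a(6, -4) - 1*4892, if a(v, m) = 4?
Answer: -5084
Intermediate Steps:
(-3*y)*a(6, -4) - 1*4892 = -3*16*4 - 1*4892 = -48*4 - 4892 = -192 - 4892 = -5084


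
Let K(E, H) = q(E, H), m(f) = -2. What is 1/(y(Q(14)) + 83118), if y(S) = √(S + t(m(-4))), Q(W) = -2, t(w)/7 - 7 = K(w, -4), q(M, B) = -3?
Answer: 41559/3454300949 - √26/6908601898 ≈ 1.2030e-5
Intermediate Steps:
K(E, H) = -3
t(w) = 28 (t(w) = 49 + 7*(-3) = 49 - 21 = 28)
y(S) = √(28 + S) (y(S) = √(S + 28) = √(28 + S))
1/(y(Q(14)) + 83118) = 1/(√(28 - 2) + 83118) = 1/(√26 + 83118) = 1/(83118 + √26)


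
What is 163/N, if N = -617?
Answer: -163/617 ≈ -0.26418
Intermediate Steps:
163/N = 163/(-617) = 163*(-1/617) = -163/617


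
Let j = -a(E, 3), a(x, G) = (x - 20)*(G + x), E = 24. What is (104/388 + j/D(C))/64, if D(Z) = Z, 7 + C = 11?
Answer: -2593/6208 ≈ -0.41769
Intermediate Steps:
C = 4 (C = -7 + 11 = 4)
a(x, G) = (-20 + x)*(G + x)
j = -108 (j = -(24² - 20*3 - 20*24 + 3*24) = -(576 - 60 - 480 + 72) = -1*108 = -108)
(104/388 + j/D(C))/64 = (104/388 - 108/4)/64 = (104*(1/388) - 108*¼)/64 = (26/97 - 27)/64 = (1/64)*(-2593/97) = -2593/6208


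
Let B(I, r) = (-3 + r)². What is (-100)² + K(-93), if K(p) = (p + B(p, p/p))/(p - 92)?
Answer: 1850089/185 ≈ 10000.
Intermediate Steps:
K(p) = (4 + p)/(-92 + p) (K(p) = (p + (-3 + p/p)²)/(p - 92) = (p + (-3 + 1)²)/(-92 + p) = (p + (-2)²)/(-92 + p) = (p + 4)/(-92 + p) = (4 + p)/(-92 + p))
(-100)² + K(-93) = (-100)² + (4 - 93)/(-92 - 93) = 10000 - 89/(-185) = 10000 - 1/185*(-89) = 10000 + 89/185 = 1850089/185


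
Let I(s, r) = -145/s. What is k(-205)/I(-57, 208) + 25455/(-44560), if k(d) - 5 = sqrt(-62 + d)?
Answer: 360345/258448 + 57*I*sqrt(267)/145 ≈ 1.3943 + 6.4234*I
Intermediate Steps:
k(d) = 5 + sqrt(-62 + d)
k(-205)/I(-57, 208) + 25455/(-44560) = (5 + sqrt(-62 - 205))/((-145/(-57))) + 25455/(-44560) = (5 + sqrt(-267))/((-145*(-1/57))) + 25455*(-1/44560) = (5 + I*sqrt(267))/(145/57) - 5091/8912 = (5 + I*sqrt(267))*(57/145) - 5091/8912 = (57/29 + 57*I*sqrt(267)/145) - 5091/8912 = 360345/258448 + 57*I*sqrt(267)/145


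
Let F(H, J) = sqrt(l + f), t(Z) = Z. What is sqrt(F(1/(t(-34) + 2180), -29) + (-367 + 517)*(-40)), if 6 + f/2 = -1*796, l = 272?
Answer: sqrt(-6000 + 6*I*sqrt(37)) ≈ 0.2356 + 77.46*I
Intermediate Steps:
f = -1604 (f = -12 + 2*(-1*796) = -12 + 2*(-796) = -12 - 1592 = -1604)
F(H, J) = 6*I*sqrt(37) (F(H, J) = sqrt(272 - 1604) = sqrt(-1332) = 6*I*sqrt(37))
sqrt(F(1/(t(-34) + 2180), -29) + (-367 + 517)*(-40)) = sqrt(6*I*sqrt(37) + (-367 + 517)*(-40)) = sqrt(6*I*sqrt(37) + 150*(-40)) = sqrt(6*I*sqrt(37) - 6000) = sqrt(-6000 + 6*I*sqrt(37))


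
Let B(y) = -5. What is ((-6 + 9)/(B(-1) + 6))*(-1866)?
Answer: -5598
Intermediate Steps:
((-6 + 9)/(B(-1) + 6))*(-1866) = ((-6 + 9)/(-5 + 6))*(-1866) = (3/1)*(-1866) = (3*1)*(-1866) = 3*(-1866) = -5598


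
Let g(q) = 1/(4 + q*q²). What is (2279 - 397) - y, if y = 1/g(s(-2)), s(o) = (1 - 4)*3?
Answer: 2607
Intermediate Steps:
s(o) = -9 (s(o) = -3*3 = -9)
g(q) = 1/(4 + q³)
y = -725 (y = 1/(1/(4 + (-9)³)) = 1/(1/(4 - 729)) = 1/(1/(-725)) = 1/(-1/725) = -725)
(2279 - 397) - y = (2279 - 397) - 1*(-725) = 1882 + 725 = 2607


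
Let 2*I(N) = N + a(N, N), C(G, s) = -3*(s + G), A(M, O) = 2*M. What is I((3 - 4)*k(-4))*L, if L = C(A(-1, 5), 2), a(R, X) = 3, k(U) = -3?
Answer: 0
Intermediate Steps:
C(G, s) = -3*G - 3*s (C(G, s) = -3*(G + s) = -3*G - 3*s)
L = 0 (L = -6*(-1) - 3*2 = -3*(-2) - 6 = 6 - 6 = 0)
I(N) = 3/2 + N/2 (I(N) = (N + 3)/2 = (3 + N)/2 = 3/2 + N/2)
I((3 - 4)*k(-4))*L = (3/2 + ((3 - 4)*(-3))/2)*0 = (3/2 + (-1*(-3))/2)*0 = (3/2 + (½)*3)*0 = (3/2 + 3/2)*0 = 3*0 = 0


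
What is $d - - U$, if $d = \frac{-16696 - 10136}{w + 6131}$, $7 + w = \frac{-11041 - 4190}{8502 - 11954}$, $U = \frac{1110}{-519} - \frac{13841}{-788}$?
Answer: $\frac{31861251432571}{2883972254396} \approx 11.048$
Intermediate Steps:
$U = \frac{2102933}{136324}$ ($U = 1110 \left(- \frac{1}{519}\right) - - \frac{13841}{788} = - \frac{370}{173} + \frac{13841}{788} = \frac{2102933}{136324} \approx 15.426$)
$w = - \frac{8933}{3452}$ ($w = -7 + \frac{-11041 - 4190}{8502 - 11954} = -7 - \frac{15231}{-3452} = -7 - - \frac{15231}{3452} = -7 + \frac{15231}{3452} = - \frac{8933}{3452} \approx -2.5878$)
$d = - \frac{92624064}{21155279}$ ($d = \frac{-16696 - 10136}{- \frac{8933}{3452} + 6131} = - \frac{26832}{\frac{21155279}{3452}} = \left(-26832\right) \frac{3452}{21155279} = - \frac{92624064}{21155279} \approx -4.3783$)
$d - - U = - \frac{92624064}{21155279} - \left(-1\right) \frac{2102933}{136324} = - \frac{92624064}{21155279} - - \frac{2102933}{136324} = - \frac{92624064}{21155279} + \frac{2102933}{136324} = \frac{31861251432571}{2883972254396}$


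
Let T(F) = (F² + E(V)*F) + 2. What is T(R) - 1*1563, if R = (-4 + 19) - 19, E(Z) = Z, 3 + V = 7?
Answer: -1561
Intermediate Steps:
V = 4 (V = -3 + 7 = 4)
R = -4 (R = 15 - 19 = -4)
T(F) = 2 + F² + 4*F (T(F) = (F² + 4*F) + 2 = 2 + F² + 4*F)
T(R) - 1*1563 = (2 + (-4)² + 4*(-4)) - 1*1563 = (2 + 16 - 16) - 1563 = 2 - 1563 = -1561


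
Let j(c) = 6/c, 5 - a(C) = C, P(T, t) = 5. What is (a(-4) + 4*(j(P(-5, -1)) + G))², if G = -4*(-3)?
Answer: 95481/25 ≈ 3819.2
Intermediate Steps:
a(C) = 5 - C
G = 12
(a(-4) + 4*(j(P(-5, -1)) + G))² = ((5 - 1*(-4)) + 4*(6/5 + 12))² = ((5 + 4) + 4*(6*(⅕) + 12))² = (9 + 4*(6/5 + 12))² = (9 + 4*(66/5))² = (9 + 264/5)² = (309/5)² = 95481/25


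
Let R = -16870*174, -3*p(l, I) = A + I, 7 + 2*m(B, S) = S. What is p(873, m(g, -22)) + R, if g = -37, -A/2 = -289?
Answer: -17613407/6 ≈ -2.9356e+6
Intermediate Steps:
A = 578 (A = -2*(-289) = 578)
m(B, S) = -7/2 + S/2
p(l, I) = -578/3 - I/3 (p(l, I) = -(578 + I)/3 = -578/3 - I/3)
R = -2935380
p(873, m(g, -22)) + R = (-578/3 - (-7/2 + (½)*(-22))/3) - 2935380 = (-578/3 - (-7/2 - 11)/3) - 2935380 = (-578/3 - ⅓*(-29/2)) - 2935380 = (-578/3 + 29/6) - 2935380 = -1127/6 - 2935380 = -17613407/6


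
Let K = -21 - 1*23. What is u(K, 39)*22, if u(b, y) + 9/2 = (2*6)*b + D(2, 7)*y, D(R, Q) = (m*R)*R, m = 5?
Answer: 5445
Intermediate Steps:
K = -44 (K = -21 - 23 = -44)
D(R, Q) = 5*R**2 (D(R, Q) = (5*R)*R = 5*R**2)
u(b, y) = -9/2 + 12*b + 20*y (u(b, y) = -9/2 + ((2*6)*b + (5*2**2)*y) = -9/2 + (12*b + (5*4)*y) = -9/2 + (12*b + 20*y) = -9/2 + 12*b + 20*y)
u(K, 39)*22 = (-9/2 + 12*(-44) + 20*39)*22 = (-9/2 - 528 + 780)*22 = (495/2)*22 = 5445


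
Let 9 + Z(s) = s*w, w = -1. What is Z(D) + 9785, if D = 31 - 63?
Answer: 9808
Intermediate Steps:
D = -32
Z(s) = -9 - s (Z(s) = -9 + s*(-1) = -9 - s)
Z(D) + 9785 = (-9 - 1*(-32)) + 9785 = (-9 + 32) + 9785 = 23 + 9785 = 9808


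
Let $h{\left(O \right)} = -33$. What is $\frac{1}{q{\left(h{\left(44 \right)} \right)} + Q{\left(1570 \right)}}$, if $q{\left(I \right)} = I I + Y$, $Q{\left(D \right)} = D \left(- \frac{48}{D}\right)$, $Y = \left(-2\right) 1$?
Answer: $\frac{1}{1039} \approx 0.00096246$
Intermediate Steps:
$Y = -2$
$Q{\left(D \right)} = -48$
$q{\left(I \right)} = -2 + I^{2}$ ($q{\left(I \right)} = I I - 2 = I^{2} - 2 = -2 + I^{2}$)
$\frac{1}{q{\left(h{\left(44 \right)} \right)} + Q{\left(1570 \right)}} = \frac{1}{\left(-2 + \left(-33\right)^{2}\right) - 48} = \frac{1}{\left(-2 + 1089\right) - 48} = \frac{1}{1087 - 48} = \frac{1}{1039}$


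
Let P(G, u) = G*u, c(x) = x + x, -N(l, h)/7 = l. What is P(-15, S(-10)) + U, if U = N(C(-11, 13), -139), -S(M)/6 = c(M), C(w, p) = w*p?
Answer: -799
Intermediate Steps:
C(w, p) = p*w
N(l, h) = -7*l
c(x) = 2*x
S(M) = -12*M
U = 1001 (U = -91*(-11) = -7*(-143) = 1001)
P(-15, S(-10)) + U = -(-180)*(-10) + 1001 = -15*120 + 1001 = -1800 + 1001 = -799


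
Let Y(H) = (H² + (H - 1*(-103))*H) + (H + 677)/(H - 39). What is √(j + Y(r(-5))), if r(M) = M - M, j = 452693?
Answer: 5*√27540786/39 ≈ 672.81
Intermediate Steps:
r(M) = 0
Y(H) = H² + H*(103 + H) + (677 + H)/(-39 + H) (Y(H) = (H² + (H + 103)*H) + (677 + H)/(-39 + H) = (H² + (103 + H)*H) + (677 + H)/(-39 + H) = (H² + H*(103 + H)) + (677 + H)/(-39 + H) = H² + H*(103 + H) + (677 + H)/(-39 + H))
√(j + Y(r(-5))) = √(452693 + (677 - 4016*0 + 2*0³ + 25*0²)/(-39 + 0)) = √(452693 + (677 + 0 + 2*0 + 25*0)/(-39)) = √(452693 - (677 + 0 + 0 + 0)/39) = √(452693 - 1/39*677) = √(452693 - 677/39) = √(17654350/39) = 5*√27540786/39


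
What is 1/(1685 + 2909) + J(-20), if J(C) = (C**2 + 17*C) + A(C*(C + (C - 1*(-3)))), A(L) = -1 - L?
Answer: -3128513/4594 ≈ -681.00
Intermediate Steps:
J(C) = -1 + C**2 + 17*C - C*(3 + 2*C) (J(C) = (C**2 + 17*C) + (-1 - C*(C + (C - 1*(-3)))) = (C**2 + 17*C) + (-1 - C*(C + (C + 3))) = (C**2 + 17*C) + (-1 - C*(C + (3 + C))) = (C**2 + 17*C) + (-1 - C*(3 + 2*C)) = -1 + C**2 + 17*C - C*(3 + 2*C))
1/(1685 + 2909) + J(-20) = 1/(1685 + 2909) + (-1 - 1*(-20)**2 + 14*(-20)) = 1/4594 + (-1 - 1*400 - 280) = 1/4594 + (-1 - 400 - 280) = 1/4594 - 681 = -3128513/4594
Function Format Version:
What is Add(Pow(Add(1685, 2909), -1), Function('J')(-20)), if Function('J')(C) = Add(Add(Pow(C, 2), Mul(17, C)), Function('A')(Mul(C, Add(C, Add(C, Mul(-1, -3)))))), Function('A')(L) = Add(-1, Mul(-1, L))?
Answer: Rational(-3128513, 4594) ≈ -681.00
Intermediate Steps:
Function('J')(C) = Add(-1, Pow(C, 2), Mul(17, C), Mul(-1, C, Add(3, Mul(2, C)))) (Function('J')(C) = Add(Add(Pow(C, 2), Mul(17, C)), Add(-1, Mul(-1, Mul(C, Add(C, Add(C, Mul(-1, -3))))))) = Add(Add(Pow(C, 2), Mul(17, C)), Add(-1, Mul(-1, Mul(C, Add(C, Add(C, 3)))))) = Add(Add(Pow(C, 2), Mul(17, C)), Add(-1, Mul(-1, Mul(C, Add(C, Add(3, C)))))) = Add(Add(Pow(C, 2), Mul(17, C)), Add(-1, Mul(-1, Mul(C, Add(3, Mul(2, C)))))) = Add(Add(Pow(C, 2), Mul(17, C)), Add(-1, Mul(-1, C, Add(3, Mul(2, C))))) = Add(-1, Pow(C, 2), Mul(17, C), Mul(-1, C, Add(3, Mul(2, C)))))
Add(Pow(Add(1685, 2909), -1), Function('J')(-20)) = Add(Pow(Add(1685, 2909), -1), Add(-1, Mul(-1, Pow(-20, 2)), Mul(14, -20))) = Add(Pow(4594, -1), Add(-1, Mul(-1, 400), -280)) = Add(Rational(1, 4594), Add(-1, -400, -280)) = Add(Rational(1, 4594), -681) = Rational(-3128513, 4594)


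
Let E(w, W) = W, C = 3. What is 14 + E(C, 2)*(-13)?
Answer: -12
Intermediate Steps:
14 + E(C, 2)*(-13) = 14 + 2*(-13) = 14 - 26 = -12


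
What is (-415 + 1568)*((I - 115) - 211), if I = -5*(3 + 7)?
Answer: -433528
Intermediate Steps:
I = -50 (I = -5*10 = -50)
(-415 + 1568)*((I - 115) - 211) = (-415 + 1568)*((-50 - 115) - 211) = 1153*(-165 - 211) = 1153*(-376) = -433528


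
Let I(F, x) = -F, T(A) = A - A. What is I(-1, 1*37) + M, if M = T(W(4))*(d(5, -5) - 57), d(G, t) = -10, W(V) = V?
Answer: 1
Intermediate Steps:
T(A) = 0
M = 0 (M = 0*(-10 - 57) = 0*(-67) = 0)
I(-1, 1*37) + M = -1*(-1) + 0 = 1 + 0 = 1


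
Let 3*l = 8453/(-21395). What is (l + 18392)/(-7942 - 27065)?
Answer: -1180482067/2246924295 ≈ -0.52538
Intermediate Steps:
l = -8453/64185 (l = (8453/(-21395))/3 = (8453*(-1/21395))/3 = (⅓)*(-8453/21395) = -8453/64185 ≈ -0.13170)
(l + 18392)/(-7942 - 27065) = (-8453/64185 + 18392)/(-7942 - 27065) = (1180482067/64185)/(-35007) = (1180482067/64185)*(-1/35007) = -1180482067/2246924295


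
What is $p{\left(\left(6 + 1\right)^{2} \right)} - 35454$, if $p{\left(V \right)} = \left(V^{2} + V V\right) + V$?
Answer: $-30603$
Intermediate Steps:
$p{\left(V \right)} = V + 2 V^{2}$ ($p{\left(V \right)} = \left(V^{2} + V^{2}\right) + V = 2 V^{2} + V = V + 2 V^{2}$)
$p{\left(\left(6 + 1\right)^{2} \right)} - 35454 = \left(6 + 1\right)^{2} \left(1 + 2 \left(6 + 1\right)^{2}\right) - 35454 = 7^{2} \left(1 + 2 \cdot 7^{2}\right) - 35454 = 49 \left(1 + 2 \cdot 49\right) - 35454 = 49 \left(1 + 98\right) - 35454 = 49 \cdot 99 - 35454 = 4851 - 35454 = -30603$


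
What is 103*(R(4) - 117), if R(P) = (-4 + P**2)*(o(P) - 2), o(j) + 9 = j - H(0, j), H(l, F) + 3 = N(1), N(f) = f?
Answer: -18231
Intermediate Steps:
H(l, F) = -2 (H(l, F) = -3 + 1 = -2)
o(j) = -7 + j (o(j) = -9 + (j - 1*(-2)) = -9 + (j + 2) = -9 + (2 + j) = -7 + j)
R(P) = (-9 + P)*(-4 + P**2) (R(P) = (-4 + P**2)*((-7 + P) - 2) = (-4 + P**2)*(-9 + P) = (-9 + P)*(-4 + P**2))
103*(R(4) - 117) = 103*((36 + 4**3 - 9*4**2 - 4*4) - 117) = 103*((36 + 64 - 9*16 - 16) - 117) = 103*((36 + 64 - 144 - 16) - 117) = 103*(-60 - 117) = 103*(-177) = -18231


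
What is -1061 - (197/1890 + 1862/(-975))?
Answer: -130122043/122850 ≈ -1059.2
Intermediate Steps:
-1061 - (197/1890 + 1862/(-975)) = -1061 - (197*(1/1890) + 1862*(-1/975)) = -1061 - (197/1890 - 1862/975) = -1061 - 1*(-221807/122850) = -1061 + 221807/122850 = -130122043/122850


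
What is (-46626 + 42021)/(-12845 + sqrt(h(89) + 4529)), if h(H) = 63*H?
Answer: 8450175/23569127 + 9210*sqrt(2534)/164983889 ≈ 0.36134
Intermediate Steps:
(-46626 + 42021)/(-12845 + sqrt(h(89) + 4529)) = (-46626 + 42021)/(-12845 + sqrt(63*89 + 4529)) = -4605/(-12845 + sqrt(5607 + 4529)) = -4605/(-12845 + sqrt(10136)) = -4605/(-12845 + 2*sqrt(2534))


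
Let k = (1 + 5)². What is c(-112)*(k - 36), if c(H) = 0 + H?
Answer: 0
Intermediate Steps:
c(H) = H
k = 36 (k = 6² = 36)
c(-112)*(k - 36) = -112*(36 - 36) = -112*0 = 0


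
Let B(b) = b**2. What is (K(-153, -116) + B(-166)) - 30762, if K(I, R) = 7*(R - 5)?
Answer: -4053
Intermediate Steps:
K(I, R) = -35 + 7*R (K(I, R) = 7*(-5 + R) = -35 + 7*R)
(K(-153, -116) + B(-166)) - 30762 = ((-35 + 7*(-116)) + (-166)**2) - 30762 = ((-35 - 812) + 27556) - 30762 = (-847 + 27556) - 30762 = 26709 - 30762 = -4053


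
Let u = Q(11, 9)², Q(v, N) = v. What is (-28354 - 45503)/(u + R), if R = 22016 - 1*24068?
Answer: 73857/1931 ≈ 38.248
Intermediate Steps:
R = -2052 (R = 22016 - 24068 = -2052)
u = 121 (u = 11² = 121)
(-28354 - 45503)/(u + R) = (-28354 - 45503)/(121 - 2052) = -73857/(-1931) = -73857*(-1/1931) = 73857/1931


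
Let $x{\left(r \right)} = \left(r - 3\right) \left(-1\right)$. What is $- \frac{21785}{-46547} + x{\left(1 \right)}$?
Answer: $\frac{114879}{46547} \approx 2.468$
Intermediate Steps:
$x{\left(r \right)} = 3 - r$ ($x{\left(r \right)} = \left(-3 + r\right) \left(-1\right) = 3 - r$)
$- \frac{21785}{-46547} + x{\left(1 \right)} = - \frac{21785}{-46547} + \left(3 - 1\right) = \left(-21785\right) \left(- \frac{1}{46547}\right) + \left(3 - 1\right) = \frac{21785}{46547} + 2 = \frac{114879}{46547}$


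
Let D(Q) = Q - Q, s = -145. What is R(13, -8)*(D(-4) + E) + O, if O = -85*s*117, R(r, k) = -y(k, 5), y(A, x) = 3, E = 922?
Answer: 1439259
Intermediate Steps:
D(Q) = 0
R(r, k) = -3 (R(r, k) = -1*3 = -3)
O = 1442025 (O = -85*(-145)*117 = 12325*117 = 1442025)
R(13, -8)*(D(-4) + E) + O = -3*(0 + 922) + 1442025 = -3*922 + 1442025 = -2766 + 1442025 = 1439259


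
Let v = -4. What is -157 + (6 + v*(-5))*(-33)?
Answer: -1015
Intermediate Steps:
-157 + (6 + v*(-5))*(-33) = -157 + (6 - 4*(-5))*(-33) = -157 + (6 + 20)*(-33) = -157 + 26*(-33) = -157 - 858 = -1015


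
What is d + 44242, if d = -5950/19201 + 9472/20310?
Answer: 1232372569028/27855165 ≈ 44242.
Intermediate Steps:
d = 4359098/27855165 (d = -5950*1/19201 + 9472*(1/20310) = -850/2743 + 4736/10155 = 4359098/27855165 ≈ 0.15649)
d + 44242 = 4359098/27855165 + 44242 = 1232372569028/27855165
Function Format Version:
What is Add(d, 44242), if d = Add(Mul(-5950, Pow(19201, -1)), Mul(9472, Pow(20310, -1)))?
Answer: Rational(1232372569028, 27855165) ≈ 44242.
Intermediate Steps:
d = Rational(4359098, 27855165) (d = Add(Mul(-5950, Rational(1, 19201)), Mul(9472, Rational(1, 20310))) = Add(Rational(-850, 2743), Rational(4736, 10155)) = Rational(4359098, 27855165) ≈ 0.15649)
Add(d, 44242) = Add(Rational(4359098, 27855165), 44242) = Rational(1232372569028, 27855165)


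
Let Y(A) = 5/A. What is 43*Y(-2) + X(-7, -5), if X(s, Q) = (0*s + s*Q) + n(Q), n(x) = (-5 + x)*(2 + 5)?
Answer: -285/2 ≈ -142.50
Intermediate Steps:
n(x) = -35 + 7*x (n(x) = (-5 + x)*7 = -35 + 7*x)
X(s, Q) = -35 + 7*Q + Q*s (X(s, Q) = (0*s + s*Q) + (-35 + 7*Q) = (0 + Q*s) + (-35 + 7*Q) = Q*s + (-35 + 7*Q) = -35 + 7*Q + Q*s)
43*Y(-2) + X(-7, -5) = 43*(5/(-2)) + (-35 + 7*(-5) - 5*(-7)) = 43*(5*(-½)) + (-35 - 35 + 35) = 43*(-5/2) - 35 = -215/2 - 35 = -285/2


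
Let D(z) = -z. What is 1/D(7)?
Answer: -1/7 ≈ -0.14286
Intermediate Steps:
1/D(7) = 1/(-1*7) = 1/(-7) = -1/7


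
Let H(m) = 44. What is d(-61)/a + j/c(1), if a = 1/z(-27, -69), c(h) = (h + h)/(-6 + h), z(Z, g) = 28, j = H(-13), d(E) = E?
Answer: -1818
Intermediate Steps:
j = 44
c(h) = 2*h/(-6 + h) (c(h) = (2*h)/(-6 + h) = 2*h/(-6 + h))
a = 1/28 ≈ 0.035714
d(-61)/a + j/c(1) = -61/1/28 + 44/((2*1/(-6 + 1))) = -61*28 + 44/((2*1/(-5))) = -1708 + 44/((2*1*(-⅕))) = -1708 + 44/(-⅖) = -1708 + 44*(-5/2) = -1708 - 110 = -1818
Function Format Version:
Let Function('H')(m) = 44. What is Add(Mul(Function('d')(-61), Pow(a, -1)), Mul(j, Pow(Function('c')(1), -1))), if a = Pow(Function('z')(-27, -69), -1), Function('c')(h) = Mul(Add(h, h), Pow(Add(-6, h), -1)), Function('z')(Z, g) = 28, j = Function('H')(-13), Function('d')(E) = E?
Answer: -1818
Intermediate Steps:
j = 44
Function('c')(h) = Mul(2, h, Pow(Add(-6, h), -1)) (Function('c')(h) = Mul(Mul(2, h), Pow(Add(-6, h), -1)) = Mul(2, h, Pow(Add(-6, h), -1)))
a = Rational(1, 28) (a = Pow(28, -1) = Rational(1, 28) ≈ 0.035714)
Add(Mul(Function('d')(-61), Pow(a, -1)), Mul(j, Pow(Function('c')(1), -1))) = Add(Mul(-61, Pow(Rational(1, 28), -1)), Mul(44, Pow(Mul(2, 1, Pow(Add(-6, 1), -1)), -1))) = Add(Mul(-61, 28), Mul(44, Pow(Mul(2, 1, Pow(-5, -1)), -1))) = Add(-1708, Mul(44, Pow(Mul(2, 1, Rational(-1, 5)), -1))) = Add(-1708, Mul(44, Pow(Rational(-2, 5), -1))) = Add(-1708, Mul(44, Rational(-5, 2))) = Add(-1708, -110) = -1818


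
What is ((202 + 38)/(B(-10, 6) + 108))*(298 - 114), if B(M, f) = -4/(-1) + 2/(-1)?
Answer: 4416/11 ≈ 401.45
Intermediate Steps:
B(M, f) = 2 (B(M, f) = -4*(-1) + 2*(-1) = 4 - 2 = 2)
((202 + 38)/(B(-10, 6) + 108))*(298 - 114) = ((202 + 38)/(2 + 108))*(298 - 114) = (240/110)*184 = (240*(1/110))*184 = (24/11)*184 = 4416/11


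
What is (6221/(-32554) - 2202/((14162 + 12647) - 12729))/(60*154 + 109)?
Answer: -39818897/1071302657920 ≈ -3.7169e-5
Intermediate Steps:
(6221/(-32554) - 2202/((14162 + 12647) - 12729))/(60*154 + 109) = (6221*(-1/32554) - 2202/(26809 - 12729))/(9240 + 109) = (-6221/32554 - 2202/14080)/9349 = (-6221/32554 - 2202*1/14080)*(1/9349) = (-6221/32554 - 1101/7040)*(1/9349) = -39818897/114590080*1/9349 = -39818897/1071302657920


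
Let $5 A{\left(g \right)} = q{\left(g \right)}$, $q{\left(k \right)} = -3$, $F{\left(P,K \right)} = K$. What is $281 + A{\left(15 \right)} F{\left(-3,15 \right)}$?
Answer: $272$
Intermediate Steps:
$A{\left(g \right)} = - \frac{3}{5}$ ($A{\left(g \right)} = \frac{1}{5} \left(-3\right) = - \frac{3}{5}$)
$281 + A{\left(15 \right)} F{\left(-3,15 \right)} = 281 - 9 = 272$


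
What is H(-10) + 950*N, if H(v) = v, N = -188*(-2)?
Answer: 357190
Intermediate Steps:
N = 376
H(-10) + 950*N = -10 + 950*376 = -10 + 357200 = 357190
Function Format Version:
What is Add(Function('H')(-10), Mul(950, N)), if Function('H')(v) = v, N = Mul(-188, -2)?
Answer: 357190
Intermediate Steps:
N = 376
Add(Function('H')(-10), Mul(950, N)) = Add(-10, Mul(950, 376)) = Add(-10, 357200) = 357190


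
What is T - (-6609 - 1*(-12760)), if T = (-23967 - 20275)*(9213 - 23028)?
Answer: 611197079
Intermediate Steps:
T = 611203230 (T = -44242*(-13815) = 611203230)
T - (-6609 - 1*(-12760)) = 611203230 - (-6609 - 1*(-12760)) = 611203230 - (-6609 + 12760) = 611203230 - 1*6151 = 611203230 - 6151 = 611197079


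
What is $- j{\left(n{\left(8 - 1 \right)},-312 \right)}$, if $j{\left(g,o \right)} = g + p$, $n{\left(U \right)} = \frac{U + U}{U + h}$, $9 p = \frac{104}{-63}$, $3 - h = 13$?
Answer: $\frac{2750}{567} \approx 4.8501$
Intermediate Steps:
$h = -10$ ($h = 3 - 13 = -10$)
$p = - \frac{104}{567}$ ($p = \frac{104 \frac{1}{-63}}{9} = \frac{104 \left(- \frac{1}{63}\right)}{9} = \frac{1}{9} \left(- \frac{104}{63}\right) = - \frac{104}{567} \approx -0.18342$)
$n{\left(U \right)} = \frac{2 U}{-10 + U}$ ($n{\left(U \right)} = \frac{U + U}{U - 10} = \frac{2 U}{-10 + U}$)
$j{\left(g,o \right)} = - \frac{104}{567} + g$ ($j{\left(g,o \right)} = g - \frac{104}{567} = - \frac{104}{567} + g$)
$- j{\left(n{\left(8 - 1 \right)},-312 \right)} = - (- \frac{104}{567} + \frac{2 \left(8 - 1\right)}{-10 + \left(8 - 1\right)}) = - (- \frac{104}{567} + 2 \cdot 7 \frac{1}{-10 + 7}) = - (- \frac{104}{567} + 2 \cdot 7 \frac{1}{-3}) = - (- \frac{104}{567} + 2 \cdot 7 \left(- \frac{1}{3}\right)) = - (- \frac{104}{567} - \frac{14}{3}) = \left(-1\right) \left(- \frac{2750}{567}\right) = \frac{2750}{567}$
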